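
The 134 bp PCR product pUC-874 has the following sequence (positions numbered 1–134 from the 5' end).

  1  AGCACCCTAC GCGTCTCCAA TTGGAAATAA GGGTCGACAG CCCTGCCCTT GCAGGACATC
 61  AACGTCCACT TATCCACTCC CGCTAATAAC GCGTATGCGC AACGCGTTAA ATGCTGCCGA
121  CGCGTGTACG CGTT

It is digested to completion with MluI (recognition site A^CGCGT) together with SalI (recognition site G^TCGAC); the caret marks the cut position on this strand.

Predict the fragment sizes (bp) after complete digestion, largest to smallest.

MluI sites (ACGCGT) start at positions 9, 89, 102, 120, 128.
MluI cuts after the first base of each site, so after positions 9, 89, 102, 120, 128.
The SalI site (GTCGAC) starts at position 33.
SalI cuts after the first base of each site, so after position 33.
Combined cut positions: 9, 33, 89, 102, 120, 128.
Linear molecule, 6 cuts → 7 fragments:
  1–9 → 9 bp
  10–33 → 24 bp
  34–89 → 56 bp
  90–102 → 13 bp
  103–120 → 18 bp
  121–128 → 8 bp
  129–134 → 6 bp
Sorted largest to smallest: 56, 24, 18, 13, 9, 8, 6 bp.

56, 24, 18, 13, 9, 8, 6 bp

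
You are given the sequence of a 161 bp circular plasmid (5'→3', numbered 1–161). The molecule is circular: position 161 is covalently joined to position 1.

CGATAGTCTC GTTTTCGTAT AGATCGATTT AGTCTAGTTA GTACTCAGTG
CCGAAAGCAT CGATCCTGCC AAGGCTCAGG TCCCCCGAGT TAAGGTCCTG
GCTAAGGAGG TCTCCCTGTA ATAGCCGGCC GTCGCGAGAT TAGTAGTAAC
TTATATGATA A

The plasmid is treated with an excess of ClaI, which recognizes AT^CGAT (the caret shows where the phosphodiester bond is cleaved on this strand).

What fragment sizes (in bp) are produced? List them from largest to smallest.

125, 36 bp

ClaI sites (ATCGAT) start at positions 23, 59.
ClaI cuts after base 2 of each site, so after positions 24, 60.
Circular molecule, 2 cuts → 2 fragments:
  25–60 → 36 bp
  61–161 then 1–24 → 101 + 24 = 125 bp
Sorted largest to smallest: 125, 36 bp.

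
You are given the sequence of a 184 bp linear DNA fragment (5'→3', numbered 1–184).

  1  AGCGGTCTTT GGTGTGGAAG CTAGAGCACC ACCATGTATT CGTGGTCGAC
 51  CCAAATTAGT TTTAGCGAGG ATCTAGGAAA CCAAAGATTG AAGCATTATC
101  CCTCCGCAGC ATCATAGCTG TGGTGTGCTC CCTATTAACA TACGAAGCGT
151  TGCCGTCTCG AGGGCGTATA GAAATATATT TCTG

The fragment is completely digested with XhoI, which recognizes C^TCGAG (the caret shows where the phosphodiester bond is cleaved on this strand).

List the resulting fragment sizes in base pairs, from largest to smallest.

The XhoI site (CTCGAG) starts at position 157.
XhoI cuts after the first base of each site, so after position 157.
Linear molecule, 1 cut → 2 fragments:
  1–157 → 157 bp
  158–184 → 27 bp
Sorted largest to smallest: 157, 27 bp.

157, 27 bp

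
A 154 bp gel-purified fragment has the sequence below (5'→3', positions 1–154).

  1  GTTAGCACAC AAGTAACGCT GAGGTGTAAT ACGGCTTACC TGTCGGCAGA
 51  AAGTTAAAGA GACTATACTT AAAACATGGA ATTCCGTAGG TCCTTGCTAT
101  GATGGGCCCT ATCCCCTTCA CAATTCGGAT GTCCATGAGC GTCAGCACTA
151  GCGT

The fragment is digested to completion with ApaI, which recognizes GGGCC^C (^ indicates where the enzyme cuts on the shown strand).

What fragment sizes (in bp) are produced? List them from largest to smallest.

The ApaI site (GGGCCC) starts at position 104.
ApaI cuts after base 5 of each site (before the last base), so after position 108.
Linear molecule, 1 cut → 2 fragments:
  1–108 → 108 bp
  109–154 → 46 bp
Sorted largest to smallest: 108, 46 bp.

108, 46 bp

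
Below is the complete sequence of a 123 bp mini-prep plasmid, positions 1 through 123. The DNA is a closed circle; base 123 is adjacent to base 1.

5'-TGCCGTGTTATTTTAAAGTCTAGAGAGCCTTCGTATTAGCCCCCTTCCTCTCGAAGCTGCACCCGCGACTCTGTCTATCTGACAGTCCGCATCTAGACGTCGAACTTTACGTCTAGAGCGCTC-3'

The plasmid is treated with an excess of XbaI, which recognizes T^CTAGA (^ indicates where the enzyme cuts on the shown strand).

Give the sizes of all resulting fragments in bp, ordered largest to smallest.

73, 30, 20 bp

XbaI sites (TCTAGA) start at positions 19, 92, 112.
XbaI cuts after the first base of each site, so after positions 19, 92, 112.
Circular molecule, 3 cuts → 3 fragments:
  20–92 → 73 bp
  93–112 → 20 bp
  113–123 then 1–19 → 11 + 19 = 30 bp
Sorted largest to smallest: 73, 30, 20 bp.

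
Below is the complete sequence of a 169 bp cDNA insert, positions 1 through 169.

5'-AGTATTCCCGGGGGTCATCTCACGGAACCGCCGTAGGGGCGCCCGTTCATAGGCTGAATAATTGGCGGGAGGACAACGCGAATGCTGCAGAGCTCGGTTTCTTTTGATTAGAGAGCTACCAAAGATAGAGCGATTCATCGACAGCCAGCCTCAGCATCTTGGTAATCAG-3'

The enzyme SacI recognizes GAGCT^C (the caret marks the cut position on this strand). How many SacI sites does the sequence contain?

GAGCTC occurs starting at position 90.
SacI cuts at 1 site.

1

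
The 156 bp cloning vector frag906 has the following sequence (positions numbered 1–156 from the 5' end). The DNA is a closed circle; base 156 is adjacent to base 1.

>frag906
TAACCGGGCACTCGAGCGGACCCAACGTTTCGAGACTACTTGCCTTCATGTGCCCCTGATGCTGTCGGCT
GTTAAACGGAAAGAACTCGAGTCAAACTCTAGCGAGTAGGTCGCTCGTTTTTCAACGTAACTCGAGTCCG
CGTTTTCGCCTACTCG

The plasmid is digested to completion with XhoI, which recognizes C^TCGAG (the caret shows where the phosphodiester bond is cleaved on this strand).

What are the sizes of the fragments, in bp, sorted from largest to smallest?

XhoI sites (CTCGAG) start at positions 11, 86, 131.
XhoI cuts after the first base of each site, so after positions 11, 86, 131.
Circular molecule, 3 cuts → 3 fragments:
  12–86 → 75 bp
  87–131 → 45 bp
  132–156 then 1–11 → 25 + 11 = 36 bp
Sorted largest to smallest: 75, 45, 36 bp.

75, 45, 36 bp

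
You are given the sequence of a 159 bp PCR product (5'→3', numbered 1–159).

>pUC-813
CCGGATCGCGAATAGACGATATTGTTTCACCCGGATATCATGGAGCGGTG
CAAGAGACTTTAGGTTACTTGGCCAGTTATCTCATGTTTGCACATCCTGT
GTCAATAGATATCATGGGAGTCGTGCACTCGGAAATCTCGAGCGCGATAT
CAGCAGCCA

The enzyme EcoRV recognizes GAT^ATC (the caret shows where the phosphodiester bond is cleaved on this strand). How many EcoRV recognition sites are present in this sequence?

3

GATATC occurs starting at positions 34, 108, 146.
EcoRV cuts at 3 sites.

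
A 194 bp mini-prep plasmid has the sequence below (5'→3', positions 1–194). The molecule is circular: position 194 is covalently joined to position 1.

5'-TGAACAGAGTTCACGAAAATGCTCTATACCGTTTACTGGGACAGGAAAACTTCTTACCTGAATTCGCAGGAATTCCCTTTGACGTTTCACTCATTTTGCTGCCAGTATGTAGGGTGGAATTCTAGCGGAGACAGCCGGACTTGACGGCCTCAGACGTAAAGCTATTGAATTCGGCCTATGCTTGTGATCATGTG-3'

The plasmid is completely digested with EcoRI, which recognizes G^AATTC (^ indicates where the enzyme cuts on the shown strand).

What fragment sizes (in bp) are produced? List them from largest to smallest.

EcoRI sites (GAATTC) start at positions 60, 70, 117, 167.
EcoRI cuts after the first base of each site, so after positions 60, 70, 117, 167.
Circular molecule, 4 cuts → 4 fragments:
  61–70 → 10 bp
  71–117 → 47 bp
  118–167 → 50 bp
  168–194 then 1–60 → 27 + 60 = 87 bp
Sorted largest to smallest: 87, 50, 47, 10 bp.

87, 50, 47, 10 bp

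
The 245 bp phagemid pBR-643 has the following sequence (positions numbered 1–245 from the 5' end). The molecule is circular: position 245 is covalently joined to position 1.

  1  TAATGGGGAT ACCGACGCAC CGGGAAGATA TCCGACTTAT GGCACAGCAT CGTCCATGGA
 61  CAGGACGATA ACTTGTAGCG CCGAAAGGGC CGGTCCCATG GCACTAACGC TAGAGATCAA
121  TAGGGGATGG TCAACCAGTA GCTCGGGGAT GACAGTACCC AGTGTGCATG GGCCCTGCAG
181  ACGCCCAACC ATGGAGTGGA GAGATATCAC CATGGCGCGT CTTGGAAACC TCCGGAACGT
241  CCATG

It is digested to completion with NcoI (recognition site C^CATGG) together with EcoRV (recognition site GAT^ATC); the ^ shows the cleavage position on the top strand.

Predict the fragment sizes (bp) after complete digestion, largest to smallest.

93, 64, 42, 25, 16, 5 bp

NcoI sites (CCATGG) start at positions 54, 96, 189, 210.
NcoI cuts after the first base of each site, so after positions 54, 96, 189, 210.
EcoRV sites (GATATC) start at positions 27, 203.
EcoRV cuts after base 3 of each site, so after positions 29, 205.
Combined cut positions: 29, 54, 96, 189, 205, 210.
Circular molecule, 6 cuts → 6 fragments:
  30–54 → 25 bp
  55–96 → 42 bp
  97–189 → 93 bp
  190–205 → 16 bp
  206–210 → 5 bp
  211–245 then 1–29 → 35 + 29 = 64 bp
Sorted largest to smallest: 93, 64, 42, 25, 16, 5 bp.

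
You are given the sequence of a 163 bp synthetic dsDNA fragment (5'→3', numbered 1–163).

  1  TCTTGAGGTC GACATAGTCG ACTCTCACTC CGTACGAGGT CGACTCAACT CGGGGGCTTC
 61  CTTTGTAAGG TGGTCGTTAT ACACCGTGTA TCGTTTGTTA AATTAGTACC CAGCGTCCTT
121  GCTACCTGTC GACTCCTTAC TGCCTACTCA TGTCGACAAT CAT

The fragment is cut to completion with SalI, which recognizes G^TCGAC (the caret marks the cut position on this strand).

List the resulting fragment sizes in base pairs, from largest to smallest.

89, 24, 22, 11, 9, 8 bp

SalI sites (GTCGAC) start at positions 8, 17, 39, 128, 152.
SalI cuts after the first base of each site, so after positions 8, 17, 39, 128, 152.
Linear molecule, 5 cuts → 6 fragments:
  1–8 → 8 bp
  9–17 → 9 bp
  18–39 → 22 bp
  40–128 → 89 bp
  129–152 → 24 bp
  153–163 → 11 bp
Sorted largest to smallest: 89, 24, 22, 11, 9, 8 bp.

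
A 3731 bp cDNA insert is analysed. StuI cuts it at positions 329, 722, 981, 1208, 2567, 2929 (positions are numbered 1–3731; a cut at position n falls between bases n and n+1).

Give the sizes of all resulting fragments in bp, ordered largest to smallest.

1359, 802, 393, 362, 329, 259, 227 bp

Linear molecule, 6 cuts → 7 fragments:
  329 − 0 = 329 bp
  722 − 329 = 393 bp
  981 − 722 = 259 bp
  1208 − 981 = 227 bp
  2567 − 1208 = 1359 bp
  2929 − 2567 = 362 bp
  3731 − 2929 = 802 bp
Sorted largest to smallest: 1359, 802, 393, 362, 329, 259, 227 bp.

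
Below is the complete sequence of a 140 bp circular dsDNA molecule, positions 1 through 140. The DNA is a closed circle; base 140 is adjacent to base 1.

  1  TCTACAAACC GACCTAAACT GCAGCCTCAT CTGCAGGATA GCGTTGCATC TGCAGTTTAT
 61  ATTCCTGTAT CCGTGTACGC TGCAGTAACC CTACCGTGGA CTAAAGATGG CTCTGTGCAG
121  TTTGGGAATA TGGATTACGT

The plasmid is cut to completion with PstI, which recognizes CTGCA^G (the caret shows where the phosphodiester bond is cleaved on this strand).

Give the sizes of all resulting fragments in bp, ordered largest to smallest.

79, 30, 19, 12 bp

PstI sites (CTGCAG) start at positions 19, 31, 50, 80.
PstI cuts after base 5 of each site (before the last base), so after positions 23, 35, 54, 84.
Circular molecule, 4 cuts → 4 fragments:
  24–35 → 12 bp
  36–54 → 19 bp
  55–84 → 30 bp
  85–140 then 1–23 → 56 + 23 = 79 bp
Sorted largest to smallest: 79, 30, 19, 12 bp.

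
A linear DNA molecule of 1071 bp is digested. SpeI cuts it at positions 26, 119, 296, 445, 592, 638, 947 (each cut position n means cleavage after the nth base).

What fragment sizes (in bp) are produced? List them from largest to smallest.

Linear molecule, 7 cuts → 8 fragments:
  26 − 0 = 26 bp
  119 − 26 = 93 bp
  296 − 119 = 177 bp
  445 − 296 = 149 bp
  592 − 445 = 147 bp
  638 − 592 = 46 bp
  947 − 638 = 309 bp
  1071 − 947 = 124 bp
Sorted largest to smallest: 309, 177, 149, 147, 124, 93, 46, 26 bp.

309, 177, 149, 147, 124, 93, 46, 26 bp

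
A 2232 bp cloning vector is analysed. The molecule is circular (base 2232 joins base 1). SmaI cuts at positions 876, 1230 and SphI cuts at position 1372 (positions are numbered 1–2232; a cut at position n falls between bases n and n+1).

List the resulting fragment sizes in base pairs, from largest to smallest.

1736, 354, 142 bp

Combined cut positions (sorted): 876, 1230, 1372.
Circular molecule, 3 cuts → 3 fragments:
  1230 − 876 = 354 bp
  1372 − 1230 = 142 bp
  wrap: 2232 − 1372 + 876 = 1736 bp
Sorted largest to smallest: 1736, 354, 142 bp.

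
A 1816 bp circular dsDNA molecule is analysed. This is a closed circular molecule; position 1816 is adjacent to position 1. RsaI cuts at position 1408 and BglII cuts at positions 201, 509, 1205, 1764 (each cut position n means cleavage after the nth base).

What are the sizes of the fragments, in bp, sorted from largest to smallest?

Combined cut positions (sorted): 201, 509, 1205, 1408, 1764.
Circular molecule, 5 cuts → 5 fragments:
  509 − 201 = 308 bp
  1205 − 509 = 696 bp
  1408 − 1205 = 203 bp
  1764 − 1408 = 356 bp
  wrap: 1816 − 1764 + 201 = 253 bp
Sorted largest to smallest: 696, 356, 308, 253, 203 bp.

696, 356, 308, 253, 203 bp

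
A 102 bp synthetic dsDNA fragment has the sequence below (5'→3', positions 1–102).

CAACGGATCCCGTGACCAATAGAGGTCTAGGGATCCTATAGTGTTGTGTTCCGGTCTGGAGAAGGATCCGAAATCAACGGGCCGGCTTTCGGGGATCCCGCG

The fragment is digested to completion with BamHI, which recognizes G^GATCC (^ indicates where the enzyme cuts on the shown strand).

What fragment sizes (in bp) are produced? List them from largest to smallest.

BamHI sites (GGATCC) start at positions 5, 31, 64, 93.
BamHI cuts after the first base of each site, so after positions 5, 31, 64, 93.
Linear molecule, 4 cuts → 5 fragments:
  1–5 → 5 bp
  6–31 → 26 bp
  32–64 → 33 bp
  65–93 → 29 bp
  94–102 → 9 bp
Sorted largest to smallest: 33, 29, 26, 9, 5 bp.

33, 29, 26, 9, 5 bp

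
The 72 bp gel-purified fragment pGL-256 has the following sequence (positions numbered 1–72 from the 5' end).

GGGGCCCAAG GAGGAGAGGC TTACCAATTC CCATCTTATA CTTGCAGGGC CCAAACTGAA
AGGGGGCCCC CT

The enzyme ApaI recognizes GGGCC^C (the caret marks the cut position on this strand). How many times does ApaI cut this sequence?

3

GGGCCC occurs starting at positions 2, 47, 64.
ApaI cuts at 3 sites.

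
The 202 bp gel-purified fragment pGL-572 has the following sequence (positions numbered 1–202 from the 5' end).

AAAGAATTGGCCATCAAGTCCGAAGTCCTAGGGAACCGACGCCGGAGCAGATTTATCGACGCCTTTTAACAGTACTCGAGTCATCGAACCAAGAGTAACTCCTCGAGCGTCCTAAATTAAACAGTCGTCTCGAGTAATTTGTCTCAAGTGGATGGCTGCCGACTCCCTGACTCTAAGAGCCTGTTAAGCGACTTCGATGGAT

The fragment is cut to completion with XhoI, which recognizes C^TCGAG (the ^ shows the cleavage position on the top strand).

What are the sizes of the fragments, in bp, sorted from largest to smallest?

75, 73, 27, 27 bp

XhoI sites (CTCGAG) start at positions 75, 102, 129.
XhoI cuts after the first base of each site, so after positions 75, 102, 129.
Linear molecule, 3 cuts → 4 fragments:
  1–75 → 75 bp
  76–102 → 27 bp
  103–129 → 27 bp
  130–202 → 73 bp
Sorted largest to smallest: 75, 73, 27, 27 bp.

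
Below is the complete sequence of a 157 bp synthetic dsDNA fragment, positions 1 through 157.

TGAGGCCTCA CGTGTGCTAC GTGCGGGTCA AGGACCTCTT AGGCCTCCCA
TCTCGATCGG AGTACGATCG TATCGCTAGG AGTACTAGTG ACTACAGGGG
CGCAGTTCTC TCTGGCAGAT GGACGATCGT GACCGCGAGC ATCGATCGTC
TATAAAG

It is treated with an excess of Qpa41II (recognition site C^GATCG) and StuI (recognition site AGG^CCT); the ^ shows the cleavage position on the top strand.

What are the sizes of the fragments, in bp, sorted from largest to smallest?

59, 38, 19, 14, 11, 11, 5 bp

Qpa41II sites (CGATCG) start at positions 54, 65, 124, 143.
Qpa41II cuts after the first base of each site, so after positions 54, 65, 124, 143.
StuI sites (AGGCCT) start at positions 3, 41.
StuI cuts after base 3 of each site, so after positions 5, 43.
Combined cut positions: 5, 43, 54, 65, 124, 143.
Linear molecule, 6 cuts → 7 fragments:
  1–5 → 5 bp
  6–43 → 38 bp
  44–54 → 11 bp
  55–65 → 11 bp
  66–124 → 59 bp
  125–143 → 19 bp
  144–157 → 14 bp
Sorted largest to smallest: 59, 38, 19, 14, 11, 11, 5 bp.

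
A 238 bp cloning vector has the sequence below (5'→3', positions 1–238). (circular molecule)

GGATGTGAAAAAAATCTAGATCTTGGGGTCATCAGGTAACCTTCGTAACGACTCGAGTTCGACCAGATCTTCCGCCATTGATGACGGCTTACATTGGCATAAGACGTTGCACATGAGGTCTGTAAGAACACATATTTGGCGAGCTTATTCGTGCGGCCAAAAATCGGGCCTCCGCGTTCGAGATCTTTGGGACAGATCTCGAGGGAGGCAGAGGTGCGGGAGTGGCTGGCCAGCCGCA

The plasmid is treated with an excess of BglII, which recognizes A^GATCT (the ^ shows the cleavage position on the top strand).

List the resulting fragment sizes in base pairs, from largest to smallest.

116, 62, 47, 13 bp

BglII sites (AGATCT) start at positions 18, 65, 181, 194.
BglII cuts after the first base of each site, so after positions 18, 65, 181, 194.
Circular molecule, 4 cuts → 4 fragments:
  19–65 → 47 bp
  66–181 → 116 bp
  182–194 → 13 bp
  195–238 then 1–18 → 44 + 18 = 62 bp
Sorted largest to smallest: 116, 62, 47, 13 bp.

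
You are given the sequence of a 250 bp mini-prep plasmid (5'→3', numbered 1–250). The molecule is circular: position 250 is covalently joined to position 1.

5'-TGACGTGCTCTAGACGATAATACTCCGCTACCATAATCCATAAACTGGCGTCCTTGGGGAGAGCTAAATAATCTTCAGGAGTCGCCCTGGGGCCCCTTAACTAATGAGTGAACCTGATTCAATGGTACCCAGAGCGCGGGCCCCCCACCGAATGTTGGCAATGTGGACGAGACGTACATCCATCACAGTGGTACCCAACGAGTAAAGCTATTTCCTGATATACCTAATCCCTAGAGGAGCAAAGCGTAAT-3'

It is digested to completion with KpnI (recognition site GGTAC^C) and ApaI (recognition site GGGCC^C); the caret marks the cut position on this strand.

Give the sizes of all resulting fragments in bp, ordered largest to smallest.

KpnI sites (GGTACC) start at positions 124, 190.
KpnI cuts after base 5 of each site (before the last base), so after positions 128, 194.
ApaI sites (GGGCCC) start at positions 90, 138.
ApaI cuts after base 5 of each site (before the last base), so after positions 94, 142.
Combined cut positions: 94, 128, 142, 194.
Circular molecule, 4 cuts → 4 fragments:
  95–128 → 34 bp
  129–142 → 14 bp
  143–194 → 52 bp
  195–250 then 1–94 → 56 + 94 = 150 bp
Sorted largest to smallest: 150, 52, 34, 14 bp.

150, 52, 34, 14 bp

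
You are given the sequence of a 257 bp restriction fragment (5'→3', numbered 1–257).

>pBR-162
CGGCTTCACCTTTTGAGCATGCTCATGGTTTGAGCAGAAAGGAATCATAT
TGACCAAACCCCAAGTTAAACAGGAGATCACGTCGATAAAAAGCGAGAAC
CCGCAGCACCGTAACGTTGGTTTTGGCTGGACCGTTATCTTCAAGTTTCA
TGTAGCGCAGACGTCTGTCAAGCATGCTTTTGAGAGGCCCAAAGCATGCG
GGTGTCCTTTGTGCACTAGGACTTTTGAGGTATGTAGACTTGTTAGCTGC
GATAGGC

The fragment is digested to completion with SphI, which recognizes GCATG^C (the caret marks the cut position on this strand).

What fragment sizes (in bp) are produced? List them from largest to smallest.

155, 59, 22, 21 bp

SphI sites (GCATGC) start at positions 17, 172, 194.
SphI cuts after base 5 of each site (before the last base), so after positions 21, 176, 198.
Linear molecule, 3 cuts → 4 fragments:
  1–21 → 21 bp
  22–176 → 155 bp
  177–198 → 22 bp
  199–257 → 59 bp
Sorted largest to smallest: 155, 59, 22, 21 bp.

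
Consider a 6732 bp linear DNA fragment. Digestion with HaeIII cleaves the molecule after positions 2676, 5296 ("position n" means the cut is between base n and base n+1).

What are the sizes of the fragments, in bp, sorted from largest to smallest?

2676, 2620, 1436 bp

Linear molecule, 2 cuts → 3 fragments:
  2676 − 0 = 2676 bp
  5296 − 2676 = 2620 bp
  6732 − 5296 = 1436 bp
Sorted largest to smallest: 2676, 2620, 1436 bp.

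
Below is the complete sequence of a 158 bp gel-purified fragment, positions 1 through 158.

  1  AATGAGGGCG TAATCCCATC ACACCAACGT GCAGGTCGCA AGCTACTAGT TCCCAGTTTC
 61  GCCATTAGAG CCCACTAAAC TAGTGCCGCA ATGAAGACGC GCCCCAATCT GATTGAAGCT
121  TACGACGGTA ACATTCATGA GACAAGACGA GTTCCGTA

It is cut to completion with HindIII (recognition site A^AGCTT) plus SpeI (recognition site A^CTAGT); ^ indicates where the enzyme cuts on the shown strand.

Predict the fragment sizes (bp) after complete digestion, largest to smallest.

The HindIII site (AAGCTT) starts at position 116.
HindIII cuts after the first base of each site, so after position 116.
SpeI sites (ACTAGT) start at positions 45, 79.
SpeI cuts after the first base of each site, so after positions 45, 79.
Combined cut positions: 45, 79, 116.
Linear molecule, 3 cuts → 4 fragments:
  1–45 → 45 bp
  46–79 → 34 bp
  80–116 → 37 bp
  117–158 → 42 bp
Sorted largest to smallest: 45, 42, 37, 34 bp.

45, 42, 37, 34 bp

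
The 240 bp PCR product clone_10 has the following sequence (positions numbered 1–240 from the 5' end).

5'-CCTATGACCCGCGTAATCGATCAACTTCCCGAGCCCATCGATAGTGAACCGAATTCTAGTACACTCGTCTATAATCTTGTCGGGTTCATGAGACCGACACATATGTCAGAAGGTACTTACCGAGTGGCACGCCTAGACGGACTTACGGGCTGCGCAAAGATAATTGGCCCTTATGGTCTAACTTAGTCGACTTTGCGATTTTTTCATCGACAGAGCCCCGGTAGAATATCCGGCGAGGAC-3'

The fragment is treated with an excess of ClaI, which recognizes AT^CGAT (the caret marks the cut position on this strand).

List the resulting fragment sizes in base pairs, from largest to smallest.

202, 21, 17 bp

ClaI sites (ATCGAT) start at positions 16, 37.
ClaI cuts after base 2 of each site, so after positions 17, 38.
Linear molecule, 2 cuts → 3 fragments:
  1–17 → 17 bp
  18–38 → 21 bp
  39–240 → 202 bp
Sorted largest to smallest: 202, 21, 17 bp.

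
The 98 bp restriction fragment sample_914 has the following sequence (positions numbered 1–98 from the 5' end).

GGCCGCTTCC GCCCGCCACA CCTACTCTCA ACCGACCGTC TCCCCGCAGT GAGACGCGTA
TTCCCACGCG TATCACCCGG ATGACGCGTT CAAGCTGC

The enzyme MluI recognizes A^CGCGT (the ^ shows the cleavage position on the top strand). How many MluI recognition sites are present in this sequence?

3

ACGCGT occurs starting at positions 54, 66, 84.
MluI cuts at 3 sites.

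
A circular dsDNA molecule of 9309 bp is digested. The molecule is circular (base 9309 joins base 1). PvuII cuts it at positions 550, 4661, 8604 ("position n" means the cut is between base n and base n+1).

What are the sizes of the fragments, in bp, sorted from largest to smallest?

Circular molecule, 3 cuts → 3 fragments:
  4661 − 550 = 4111 bp
  8604 − 4661 = 3943 bp
  wrap: 9309 − 8604 + 550 = 1255 bp
Sorted largest to smallest: 4111, 3943, 1255 bp.

4111, 3943, 1255 bp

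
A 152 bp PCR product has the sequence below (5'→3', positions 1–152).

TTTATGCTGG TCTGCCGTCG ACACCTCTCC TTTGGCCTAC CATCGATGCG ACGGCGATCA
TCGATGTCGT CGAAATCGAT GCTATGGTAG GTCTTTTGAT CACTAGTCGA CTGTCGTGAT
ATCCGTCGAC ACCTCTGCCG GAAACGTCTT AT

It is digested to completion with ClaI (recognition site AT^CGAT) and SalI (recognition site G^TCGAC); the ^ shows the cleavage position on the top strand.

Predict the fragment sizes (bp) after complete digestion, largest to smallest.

ClaI sites (ATCGAT) start at positions 42, 60, 75.
ClaI cuts after base 2 of each site, so after positions 43, 61, 76.
SalI sites (GTCGAC) start at positions 17, 106, 125.
SalI cuts after the first base of each site, so after positions 17, 106, 125.
Combined cut positions: 17, 43, 61, 76, 106, 125.
Linear molecule, 6 cuts → 7 fragments:
  1–17 → 17 bp
  18–43 → 26 bp
  44–61 → 18 bp
  62–76 → 15 bp
  77–106 → 30 bp
  107–125 → 19 bp
  126–152 → 27 bp
Sorted largest to smallest: 30, 27, 26, 19, 18, 17, 15 bp.

30, 27, 26, 19, 18, 17, 15 bp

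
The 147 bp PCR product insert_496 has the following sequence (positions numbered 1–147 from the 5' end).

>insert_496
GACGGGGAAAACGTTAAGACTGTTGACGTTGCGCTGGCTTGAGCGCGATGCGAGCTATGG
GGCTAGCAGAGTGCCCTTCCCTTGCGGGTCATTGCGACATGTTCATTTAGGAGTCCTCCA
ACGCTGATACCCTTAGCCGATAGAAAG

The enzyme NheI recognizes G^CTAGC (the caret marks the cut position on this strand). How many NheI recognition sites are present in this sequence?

GCTAGC occurs starting at position 62.
NheI cuts at 1 site.

1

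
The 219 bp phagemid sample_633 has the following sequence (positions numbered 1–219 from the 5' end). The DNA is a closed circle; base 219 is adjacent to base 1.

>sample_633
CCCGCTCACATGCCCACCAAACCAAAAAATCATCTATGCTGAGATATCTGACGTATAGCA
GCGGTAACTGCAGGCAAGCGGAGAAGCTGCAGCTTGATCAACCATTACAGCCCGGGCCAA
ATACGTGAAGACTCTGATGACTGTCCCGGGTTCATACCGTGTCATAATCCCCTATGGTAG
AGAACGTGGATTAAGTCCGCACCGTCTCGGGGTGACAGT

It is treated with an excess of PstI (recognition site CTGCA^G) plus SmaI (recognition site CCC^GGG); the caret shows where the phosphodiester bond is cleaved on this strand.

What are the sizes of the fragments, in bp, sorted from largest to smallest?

PstI sites (CTGCAG) start at positions 68, 87.
PstI cuts after base 5 of each site (before the last base), so after positions 72, 91.
SmaI sites (CCCGGG) start at positions 111, 145.
SmaI cuts after base 3 of each site, so after positions 113, 147.
Combined cut positions: 72, 91, 113, 147.
Circular molecule, 4 cuts → 4 fragments:
  73–91 → 19 bp
  92–113 → 22 bp
  114–147 → 34 bp
  148–219 then 1–72 → 72 + 72 = 144 bp
Sorted largest to smallest: 144, 34, 22, 19 bp.

144, 34, 22, 19 bp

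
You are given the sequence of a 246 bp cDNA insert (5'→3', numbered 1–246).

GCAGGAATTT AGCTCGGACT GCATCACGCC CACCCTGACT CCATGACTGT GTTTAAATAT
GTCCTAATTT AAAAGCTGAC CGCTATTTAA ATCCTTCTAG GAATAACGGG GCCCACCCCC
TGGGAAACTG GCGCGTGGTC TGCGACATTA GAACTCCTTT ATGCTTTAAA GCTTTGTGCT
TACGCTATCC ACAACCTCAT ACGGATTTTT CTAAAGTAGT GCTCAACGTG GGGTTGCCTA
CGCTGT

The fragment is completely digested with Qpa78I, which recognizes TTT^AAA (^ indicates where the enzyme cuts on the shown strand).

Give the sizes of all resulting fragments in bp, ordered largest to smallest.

79, 79, 54, 18, 16 bp

Qpa78I sites (TTTAAA) start at positions 52, 68, 86, 165.
Qpa78I cuts after base 3 of each site, so after positions 54, 70, 88, 167.
Linear molecule, 4 cuts → 5 fragments:
  1–54 → 54 bp
  55–70 → 16 bp
  71–88 → 18 bp
  89–167 → 79 bp
  168–246 → 79 bp
Sorted largest to smallest: 79, 79, 54, 18, 16 bp.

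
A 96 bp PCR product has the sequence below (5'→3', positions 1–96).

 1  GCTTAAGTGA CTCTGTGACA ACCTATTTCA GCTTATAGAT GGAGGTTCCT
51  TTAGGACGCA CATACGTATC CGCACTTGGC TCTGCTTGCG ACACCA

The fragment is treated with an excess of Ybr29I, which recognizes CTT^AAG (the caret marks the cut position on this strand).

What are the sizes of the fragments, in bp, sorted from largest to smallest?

92, 4 bp

The Ybr29I site (CTTAAG) starts at position 2.
Ybr29I cuts after base 3 of each site, so after position 4.
Linear molecule, 1 cut → 2 fragments:
  1–4 → 4 bp
  5–96 → 92 bp
Sorted largest to smallest: 92, 4 bp.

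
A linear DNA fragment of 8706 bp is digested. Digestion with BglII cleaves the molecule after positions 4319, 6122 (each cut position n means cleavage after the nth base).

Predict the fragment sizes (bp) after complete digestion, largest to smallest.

4319, 2584, 1803 bp

Linear molecule, 2 cuts → 3 fragments:
  4319 − 0 = 4319 bp
  6122 − 4319 = 1803 bp
  8706 − 6122 = 2584 bp
Sorted largest to smallest: 4319, 2584, 1803 bp.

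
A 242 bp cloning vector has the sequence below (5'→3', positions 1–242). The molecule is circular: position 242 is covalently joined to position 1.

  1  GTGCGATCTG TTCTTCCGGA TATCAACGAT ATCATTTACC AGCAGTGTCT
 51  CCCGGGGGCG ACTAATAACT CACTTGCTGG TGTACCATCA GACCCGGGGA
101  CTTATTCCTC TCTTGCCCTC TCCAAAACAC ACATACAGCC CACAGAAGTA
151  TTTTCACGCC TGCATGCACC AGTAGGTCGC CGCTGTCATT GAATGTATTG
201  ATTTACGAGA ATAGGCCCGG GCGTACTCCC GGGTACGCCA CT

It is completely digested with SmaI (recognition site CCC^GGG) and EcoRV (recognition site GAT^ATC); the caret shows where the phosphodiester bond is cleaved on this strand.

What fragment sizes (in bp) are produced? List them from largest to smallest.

123, 42, 33, 23, 12, 9 bp

SmaI sites (CCCGGG) start at positions 51, 93, 216, 228.
SmaI cuts after base 3 of each site, so after positions 53, 95, 218, 230.
EcoRV sites (GATATC) start at positions 19, 28.
EcoRV cuts after base 3 of each site, so after positions 21, 30.
Combined cut positions: 21, 30, 53, 95, 218, 230.
Circular molecule, 6 cuts → 6 fragments:
  22–30 → 9 bp
  31–53 → 23 bp
  54–95 → 42 bp
  96–218 → 123 bp
  219–230 → 12 bp
  231–242 then 1–21 → 12 + 21 = 33 bp
Sorted largest to smallest: 123, 42, 33, 23, 12, 9 bp.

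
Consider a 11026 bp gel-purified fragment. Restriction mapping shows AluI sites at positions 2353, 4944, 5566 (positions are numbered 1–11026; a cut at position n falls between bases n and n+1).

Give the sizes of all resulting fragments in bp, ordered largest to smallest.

5460, 2591, 2353, 622 bp

Linear molecule, 3 cuts → 4 fragments:
  2353 − 0 = 2353 bp
  4944 − 2353 = 2591 bp
  5566 − 4944 = 622 bp
  11026 − 5566 = 5460 bp
Sorted largest to smallest: 5460, 2591, 2353, 622 bp.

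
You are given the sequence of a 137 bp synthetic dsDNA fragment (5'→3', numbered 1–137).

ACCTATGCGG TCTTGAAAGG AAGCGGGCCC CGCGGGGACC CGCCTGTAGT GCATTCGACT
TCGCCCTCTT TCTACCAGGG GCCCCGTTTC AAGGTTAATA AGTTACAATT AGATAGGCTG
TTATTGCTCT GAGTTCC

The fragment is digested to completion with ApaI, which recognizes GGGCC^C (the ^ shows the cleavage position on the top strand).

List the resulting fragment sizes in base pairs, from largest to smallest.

54, 54, 29 bp

ApaI sites (GGGCCC) start at positions 25, 79.
ApaI cuts after base 5 of each site (before the last base), so after positions 29, 83.
Linear molecule, 2 cuts → 3 fragments:
  1–29 → 29 bp
  30–83 → 54 bp
  84–137 → 54 bp
Sorted largest to smallest: 54, 54, 29 bp.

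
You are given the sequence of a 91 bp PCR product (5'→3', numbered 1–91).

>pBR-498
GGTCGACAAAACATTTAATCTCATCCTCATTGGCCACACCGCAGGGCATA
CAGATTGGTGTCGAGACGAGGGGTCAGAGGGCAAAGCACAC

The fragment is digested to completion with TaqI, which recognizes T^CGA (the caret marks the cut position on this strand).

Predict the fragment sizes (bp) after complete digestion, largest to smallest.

58, 30, 3 bp

TaqI sites (TCGA) start at positions 3, 61.
TaqI cuts after the first base of each site, so after positions 3, 61.
Linear molecule, 2 cuts → 3 fragments:
  1–3 → 3 bp
  4–61 → 58 bp
  62–91 → 30 bp
Sorted largest to smallest: 58, 30, 3 bp.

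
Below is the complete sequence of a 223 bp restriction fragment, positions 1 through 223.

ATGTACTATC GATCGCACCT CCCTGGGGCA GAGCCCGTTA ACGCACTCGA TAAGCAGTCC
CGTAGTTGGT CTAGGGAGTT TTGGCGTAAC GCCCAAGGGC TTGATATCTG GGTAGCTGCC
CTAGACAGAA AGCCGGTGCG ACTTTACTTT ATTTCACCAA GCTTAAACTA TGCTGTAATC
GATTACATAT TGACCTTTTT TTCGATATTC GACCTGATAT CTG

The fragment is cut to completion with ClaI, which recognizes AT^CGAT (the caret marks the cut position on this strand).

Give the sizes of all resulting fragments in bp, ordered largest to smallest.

ClaI sites (ATCGAT) start at positions 8, 178.
ClaI cuts after base 2 of each site, so after positions 9, 179.
Linear molecule, 2 cuts → 3 fragments:
  1–9 → 9 bp
  10–179 → 170 bp
  180–223 → 44 bp
Sorted largest to smallest: 170, 44, 9 bp.

170, 44, 9 bp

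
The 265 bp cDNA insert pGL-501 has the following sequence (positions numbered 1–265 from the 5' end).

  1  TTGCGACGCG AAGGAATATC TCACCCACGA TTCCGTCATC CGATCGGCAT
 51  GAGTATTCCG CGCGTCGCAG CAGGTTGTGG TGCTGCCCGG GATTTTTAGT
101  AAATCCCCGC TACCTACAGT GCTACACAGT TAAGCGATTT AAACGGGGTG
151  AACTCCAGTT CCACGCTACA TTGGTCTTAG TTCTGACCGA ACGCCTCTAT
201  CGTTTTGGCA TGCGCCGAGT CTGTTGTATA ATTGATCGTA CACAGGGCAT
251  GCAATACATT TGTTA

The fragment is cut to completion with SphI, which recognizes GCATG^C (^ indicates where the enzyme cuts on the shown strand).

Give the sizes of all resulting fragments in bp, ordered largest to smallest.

SphI sites (GCATGC) start at positions 208, 247.
SphI cuts after base 5 of each site (before the last base), so after positions 212, 251.
Linear molecule, 2 cuts → 3 fragments:
  1–212 → 212 bp
  213–251 → 39 bp
  252–265 → 14 bp
Sorted largest to smallest: 212, 39, 14 bp.

212, 39, 14 bp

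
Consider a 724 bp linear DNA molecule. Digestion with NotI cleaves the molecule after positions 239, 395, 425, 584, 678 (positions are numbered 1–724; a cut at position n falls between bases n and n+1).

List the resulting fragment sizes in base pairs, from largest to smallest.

239, 159, 156, 94, 46, 30 bp

Linear molecule, 5 cuts → 6 fragments:
  239 − 0 = 239 bp
  395 − 239 = 156 bp
  425 − 395 = 30 bp
  584 − 425 = 159 bp
  678 − 584 = 94 bp
  724 − 678 = 46 bp
Sorted largest to smallest: 239, 159, 156, 94, 46, 30 bp.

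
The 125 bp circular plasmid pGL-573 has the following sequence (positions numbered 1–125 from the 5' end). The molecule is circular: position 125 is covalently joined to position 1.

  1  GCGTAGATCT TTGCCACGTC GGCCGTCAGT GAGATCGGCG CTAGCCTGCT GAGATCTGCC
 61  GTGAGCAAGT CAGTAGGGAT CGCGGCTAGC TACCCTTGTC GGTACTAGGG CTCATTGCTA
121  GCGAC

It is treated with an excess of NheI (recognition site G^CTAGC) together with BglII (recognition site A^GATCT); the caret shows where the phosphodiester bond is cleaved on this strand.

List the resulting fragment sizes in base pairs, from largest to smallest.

35, 33, 32, 13, 12 bp

NheI sites (GCTAGC) start at positions 40, 85, 117.
NheI cuts after the first base of each site, so after positions 40, 85, 117.
BglII sites (AGATCT) start at positions 5, 52.
BglII cuts after the first base of each site, so after positions 5, 52.
Combined cut positions: 5, 40, 52, 85, 117.
Circular molecule, 5 cuts → 5 fragments:
  6–40 → 35 bp
  41–52 → 12 bp
  53–85 → 33 bp
  86–117 → 32 bp
  118–125 then 1–5 → 8 + 5 = 13 bp
Sorted largest to smallest: 35, 33, 32, 13, 12 bp.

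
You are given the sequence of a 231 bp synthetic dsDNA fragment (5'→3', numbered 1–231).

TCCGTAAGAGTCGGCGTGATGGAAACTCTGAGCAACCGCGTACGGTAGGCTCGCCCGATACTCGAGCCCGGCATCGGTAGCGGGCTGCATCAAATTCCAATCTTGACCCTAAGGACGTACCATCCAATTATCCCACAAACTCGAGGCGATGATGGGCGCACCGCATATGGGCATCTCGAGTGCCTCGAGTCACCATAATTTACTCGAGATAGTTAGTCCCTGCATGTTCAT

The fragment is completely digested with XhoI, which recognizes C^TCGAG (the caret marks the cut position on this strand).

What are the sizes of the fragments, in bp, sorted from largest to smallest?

79, 61, 35, 28, 19, 9 bp

XhoI sites (CTCGAG) start at positions 61, 140, 175, 184, 203.
XhoI cuts after the first base of each site, so after positions 61, 140, 175, 184, 203.
Linear molecule, 5 cuts → 6 fragments:
  1–61 → 61 bp
  62–140 → 79 bp
  141–175 → 35 bp
  176–184 → 9 bp
  185–203 → 19 bp
  204–231 → 28 bp
Sorted largest to smallest: 79, 61, 35, 28, 19, 9 bp.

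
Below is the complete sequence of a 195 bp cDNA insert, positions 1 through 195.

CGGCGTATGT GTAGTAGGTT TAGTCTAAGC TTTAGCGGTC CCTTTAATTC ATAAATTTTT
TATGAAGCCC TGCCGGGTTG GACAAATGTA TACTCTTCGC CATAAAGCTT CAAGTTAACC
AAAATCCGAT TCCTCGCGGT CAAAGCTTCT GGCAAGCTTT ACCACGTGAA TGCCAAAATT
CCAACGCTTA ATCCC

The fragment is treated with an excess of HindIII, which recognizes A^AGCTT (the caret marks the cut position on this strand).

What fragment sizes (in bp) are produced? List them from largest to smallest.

HindIII sites (AAGCTT) start at positions 27, 105, 143, 154.
HindIII cuts after the first base of each site, so after positions 27, 105, 143, 154.
Linear molecule, 4 cuts → 5 fragments:
  1–27 → 27 bp
  28–105 → 78 bp
  106–143 → 38 bp
  144–154 → 11 bp
  155–195 → 41 bp
Sorted largest to smallest: 78, 41, 38, 27, 11 bp.

78, 41, 38, 27, 11 bp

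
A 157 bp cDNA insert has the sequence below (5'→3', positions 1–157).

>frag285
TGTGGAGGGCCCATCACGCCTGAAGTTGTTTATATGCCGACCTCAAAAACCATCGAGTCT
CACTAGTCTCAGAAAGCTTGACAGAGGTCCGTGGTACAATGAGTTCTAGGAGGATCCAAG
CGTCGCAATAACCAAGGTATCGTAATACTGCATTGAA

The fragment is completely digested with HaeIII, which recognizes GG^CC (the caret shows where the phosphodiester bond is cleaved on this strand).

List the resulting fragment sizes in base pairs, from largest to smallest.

148, 9 bp

The HaeIII site (GGCC) starts at position 8.
HaeIII cuts after base 2 of each site, so after position 9.
Linear molecule, 1 cut → 2 fragments:
  1–9 → 9 bp
  10–157 → 148 bp
Sorted largest to smallest: 148, 9 bp.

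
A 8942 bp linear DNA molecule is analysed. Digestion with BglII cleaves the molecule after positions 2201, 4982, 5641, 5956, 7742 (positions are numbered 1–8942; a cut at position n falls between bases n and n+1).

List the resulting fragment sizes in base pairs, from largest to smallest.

2781, 2201, 1786, 1200, 659, 315 bp

Linear molecule, 5 cuts → 6 fragments:
  2201 − 0 = 2201 bp
  4982 − 2201 = 2781 bp
  5641 − 4982 = 659 bp
  5956 − 5641 = 315 bp
  7742 − 5956 = 1786 bp
  8942 − 7742 = 1200 bp
Sorted largest to smallest: 2781, 2201, 1786, 1200, 659, 315 bp.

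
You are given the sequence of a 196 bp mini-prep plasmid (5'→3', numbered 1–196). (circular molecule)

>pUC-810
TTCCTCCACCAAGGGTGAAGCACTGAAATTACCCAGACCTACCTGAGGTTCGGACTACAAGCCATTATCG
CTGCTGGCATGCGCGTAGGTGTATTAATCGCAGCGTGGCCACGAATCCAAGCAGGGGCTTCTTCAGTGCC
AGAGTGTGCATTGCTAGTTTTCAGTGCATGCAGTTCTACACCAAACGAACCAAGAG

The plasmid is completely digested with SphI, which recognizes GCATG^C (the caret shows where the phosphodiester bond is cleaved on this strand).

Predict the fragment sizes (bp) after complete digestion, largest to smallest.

107, 89 bp

SphI sites (GCATGC) start at positions 77, 166.
SphI cuts after base 5 of each site (before the last base), so after positions 81, 170.
Circular molecule, 2 cuts → 2 fragments:
  82–170 → 89 bp
  171–196 then 1–81 → 26 + 81 = 107 bp
Sorted largest to smallest: 107, 89 bp.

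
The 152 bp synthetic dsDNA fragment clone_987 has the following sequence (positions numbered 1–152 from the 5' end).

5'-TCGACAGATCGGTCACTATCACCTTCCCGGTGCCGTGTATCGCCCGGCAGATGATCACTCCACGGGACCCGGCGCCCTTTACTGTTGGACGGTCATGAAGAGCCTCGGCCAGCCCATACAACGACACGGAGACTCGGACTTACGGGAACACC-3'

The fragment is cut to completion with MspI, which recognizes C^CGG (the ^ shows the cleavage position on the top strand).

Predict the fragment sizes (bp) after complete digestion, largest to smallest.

83, 27, 25, 17 bp

MspI sites (CCGG) start at positions 27, 44, 69.
MspI cuts after the first base of each site, so after positions 27, 44, 69.
Linear molecule, 3 cuts → 4 fragments:
  1–27 → 27 bp
  28–44 → 17 bp
  45–69 → 25 bp
  70–152 → 83 bp
Sorted largest to smallest: 83, 27, 25, 17 bp.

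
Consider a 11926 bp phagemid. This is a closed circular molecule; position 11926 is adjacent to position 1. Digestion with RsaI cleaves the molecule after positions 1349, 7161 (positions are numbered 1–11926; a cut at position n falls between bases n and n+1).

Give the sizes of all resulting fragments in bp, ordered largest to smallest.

Circular molecule, 2 cuts → 2 fragments:
  7161 − 1349 = 5812 bp
  wrap: 11926 − 7161 + 1349 = 6114 bp
Sorted largest to smallest: 6114, 5812 bp.

6114, 5812 bp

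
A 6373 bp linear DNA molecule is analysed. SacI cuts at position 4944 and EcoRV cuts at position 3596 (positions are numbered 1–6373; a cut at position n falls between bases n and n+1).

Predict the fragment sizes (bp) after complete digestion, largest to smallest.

3596, 1429, 1348 bp

Combined cut positions (sorted): 3596, 4944.
Linear molecule, 2 cuts → 3 fragments:
  3596 − 0 = 3596 bp
  4944 − 3596 = 1348 bp
  6373 − 4944 = 1429 bp
Sorted largest to smallest: 3596, 1429, 1348 bp.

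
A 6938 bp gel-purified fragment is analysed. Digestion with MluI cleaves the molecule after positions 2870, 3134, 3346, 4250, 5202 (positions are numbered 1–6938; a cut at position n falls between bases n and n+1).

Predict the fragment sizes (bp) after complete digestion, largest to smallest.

2870, 1736, 952, 904, 264, 212 bp

Linear molecule, 5 cuts → 6 fragments:
  2870 − 0 = 2870 bp
  3134 − 2870 = 264 bp
  3346 − 3134 = 212 bp
  4250 − 3346 = 904 bp
  5202 − 4250 = 952 bp
  6938 − 5202 = 1736 bp
Sorted largest to smallest: 2870, 1736, 952, 904, 264, 212 bp.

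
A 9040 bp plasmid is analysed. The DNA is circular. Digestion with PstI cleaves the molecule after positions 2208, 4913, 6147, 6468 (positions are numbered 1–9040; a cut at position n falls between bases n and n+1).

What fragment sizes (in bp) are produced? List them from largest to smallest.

4780, 2705, 1234, 321 bp

Circular molecule, 4 cuts → 4 fragments:
  4913 − 2208 = 2705 bp
  6147 − 4913 = 1234 bp
  6468 − 6147 = 321 bp
  wrap: 9040 − 6468 + 2208 = 4780 bp
Sorted largest to smallest: 4780, 2705, 1234, 321 bp.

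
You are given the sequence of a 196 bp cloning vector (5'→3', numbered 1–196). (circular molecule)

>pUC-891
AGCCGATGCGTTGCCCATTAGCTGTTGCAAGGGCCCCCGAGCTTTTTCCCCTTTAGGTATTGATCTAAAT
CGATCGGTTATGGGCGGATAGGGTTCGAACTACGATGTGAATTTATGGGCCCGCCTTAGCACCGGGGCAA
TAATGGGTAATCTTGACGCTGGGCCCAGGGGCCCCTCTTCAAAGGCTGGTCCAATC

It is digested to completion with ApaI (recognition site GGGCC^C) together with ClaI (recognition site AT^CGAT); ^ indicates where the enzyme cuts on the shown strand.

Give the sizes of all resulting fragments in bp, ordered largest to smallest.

ApaI sites (GGGCCC) start at positions 31, 117, 161, 169.
ApaI cuts after base 5 of each site (before the last base), so after positions 35, 121, 165, 173.
The ClaI site (ATCGAT) starts at position 69.
ClaI cuts after base 2 of each site, so after position 70.
Combined cut positions: 35, 70, 121, 165, 173.
Circular molecule, 5 cuts → 5 fragments:
  36–70 → 35 bp
  71–121 → 51 bp
  122–165 → 44 bp
  166–173 → 8 bp
  174–196 then 1–35 → 23 + 35 = 58 bp
Sorted largest to smallest: 58, 51, 44, 35, 8 bp.

58, 51, 44, 35, 8 bp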